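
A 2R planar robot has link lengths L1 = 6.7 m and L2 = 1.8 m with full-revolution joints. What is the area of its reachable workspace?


r_max = L1 + L2 = 8.5 m
r_min = |L1 - L2| = 4.9 m
Area = pi*(r_max^2 - r_min^2)
= pi*(72.25 - 24.01)
= pi * 48.24
= 151.5504 m^2


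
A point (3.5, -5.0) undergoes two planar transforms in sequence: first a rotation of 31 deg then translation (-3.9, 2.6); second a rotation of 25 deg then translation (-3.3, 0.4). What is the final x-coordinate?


After transform 1:
x1 = cos(31)*3.5 - sin(31)*-5.0 + -3.9 = 1.6753
y1 = sin(31)*3.5 + cos(31)*-5.0 + 2.6 = 0.1168
After transform 2:
x2 = cos(25)*1.6753 - sin(25)*0.1168 + -3.3
= -1.831


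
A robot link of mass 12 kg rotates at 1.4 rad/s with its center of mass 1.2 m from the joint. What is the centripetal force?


F = m * omega^2 * r
= 12 * 1.4^2 * 1.2
= 12 * 1.96 * 1.2
= 28.224 N


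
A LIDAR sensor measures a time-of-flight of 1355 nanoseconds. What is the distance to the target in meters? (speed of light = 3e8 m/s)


tof = 1355 ns = 1.355e-06 s
dist = c * tof / 2
= 3e8 * 1.355e-06 / 2
= 203.25 m


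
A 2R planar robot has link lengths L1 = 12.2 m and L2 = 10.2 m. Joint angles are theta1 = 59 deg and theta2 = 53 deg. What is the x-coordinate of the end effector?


Convert angles to radians: theta1 = 1.0297, theta2 = 0.925
x = L1*cos(theta1) + L2*cos(theta1+theta2)
x = 6.2835 + -3.821
x = 2.4625


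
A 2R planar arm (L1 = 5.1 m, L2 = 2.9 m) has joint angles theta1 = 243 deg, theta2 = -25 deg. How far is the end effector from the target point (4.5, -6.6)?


End effector via forward kinematics:
x = L1*cos(t1) + L2*cos(t1+t2) = -4.6006
y = L1*sin(t1) + L2*sin(t1+t2) = -6.3296
Distance to target:
d = sqrt((4.5 - -4.6006)^2 + (-6.6 - -6.3296)^2)
= sqrt(82.8206 + 0.0731)
= 9.1046 m


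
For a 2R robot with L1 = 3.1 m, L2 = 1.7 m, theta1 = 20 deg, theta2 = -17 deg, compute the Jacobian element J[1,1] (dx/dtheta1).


J[1,1] = -L1*sin(t1) - L2*sin(t1+t2)
= -3.1*sin(20) - 1.7*sin(3)
= -1.1492


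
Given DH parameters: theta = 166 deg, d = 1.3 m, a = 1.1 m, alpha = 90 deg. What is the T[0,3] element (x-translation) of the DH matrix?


T[0,3] = a * cos(theta)
= 1.1 * cos(166 deg)
= 1.1 * -0.9703
= -1.0673


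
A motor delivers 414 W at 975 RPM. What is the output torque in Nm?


omega = 975 * 2*pi/60 = 102.1018 rad/s
tau = P / omega = 414 / 102.1018
= 4.0548 Nm


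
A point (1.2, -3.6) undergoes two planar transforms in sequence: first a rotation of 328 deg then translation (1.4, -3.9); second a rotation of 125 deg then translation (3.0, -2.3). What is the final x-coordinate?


After transform 1:
x1 = cos(328)*1.2 - sin(328)*-3.6 + 1.4 = 0.5099
y1 = sin(328)*1.2 + cos(328)*-3.6 + -3.9 = -7.5889
After transform 2:
x2 = cos(125)*0.5099 - sin(125)*-7.5889 + 3.0
= 8.9239


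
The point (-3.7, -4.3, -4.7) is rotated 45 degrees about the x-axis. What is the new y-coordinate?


Rotation about x-axis: y' = y*cos(theta) - z*sin(theta)
= -4.3 * 0.7071 - -4.7 * 0.7071
= 0.2828


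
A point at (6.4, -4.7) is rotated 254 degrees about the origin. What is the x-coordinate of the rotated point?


x' = x*cos(theta) - y*sin(theta)
cos(254 deg) = -0.2756, sin(254 deg) = -0.9613
x' = 6.4 * -0.2756 - -4.7 * -0.9613
= -1.7641 - 4.5179
= -6.282


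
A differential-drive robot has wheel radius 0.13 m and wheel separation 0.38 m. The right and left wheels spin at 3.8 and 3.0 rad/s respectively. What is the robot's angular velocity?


vR = r*wR = 0.13*3.8 = 0.494 m/s
vL = r*wL = 0.13*3.0 = 0.39 m/s
v = (vR+vL)/2 = 0.442 m/s
omega = (vR-vL)/L = 0.2737 rad/s
angular velocity = 0.2737 rad/s


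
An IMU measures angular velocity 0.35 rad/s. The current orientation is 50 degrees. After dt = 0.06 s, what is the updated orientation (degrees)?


delta_theta = w * dt = 0.35 * 0.06 = 0.021 rad
= 1.2032 deg
theta_new = 50 + 1.2032 = 51.2032 deg


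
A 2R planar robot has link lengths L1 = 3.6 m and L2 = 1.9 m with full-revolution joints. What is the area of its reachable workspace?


r_max = L1 + L2 = 5.5 m
r_min = |L1 - L2| = 1.7 m
Area = pi*(r_max^2 - r_min^2)
= pi*(30.25 - 2.89)
= pi * 27.36
= 85.954 m^2


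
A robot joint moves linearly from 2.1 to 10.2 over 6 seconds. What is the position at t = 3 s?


s = t/T = 3/6 = 0.5
p(t) = p0 + (pf-p0)*s
= 2.1 + (10.2 - 2.1) * 0.5
= 6.15


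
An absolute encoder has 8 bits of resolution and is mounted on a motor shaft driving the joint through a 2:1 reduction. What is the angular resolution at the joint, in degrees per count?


counts = 2^8 = 256
effective counts at joint = 256 * 2 = 512
resolution = 360 / 512
= 0.7031 deg/count


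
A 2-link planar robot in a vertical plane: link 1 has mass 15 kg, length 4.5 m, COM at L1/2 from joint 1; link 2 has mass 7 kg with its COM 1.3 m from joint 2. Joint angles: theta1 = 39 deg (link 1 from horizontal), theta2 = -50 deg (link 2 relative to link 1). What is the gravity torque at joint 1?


Horizontal distance from joint 1 to link-1 COM:
  x_c1 = (L1/2)*cos(t1) = 2.25 * 0.7771 = 1.7486 m
Horizontal distance from joint 1 to link-2 COM:
  x_c2 = L1*cos(t1) + Lc2*cos(t1+t2)
       = 4.5*0.7771 + 1.3*0.9816 = 4.7733 m
tau1 = m1*g*x_c1 + m2*g*x_c2
     = 15*9.81*1.7486 + 7*9.81*4.7733
     = 257.3033 + 327.7806
     = 585.0839 Nm


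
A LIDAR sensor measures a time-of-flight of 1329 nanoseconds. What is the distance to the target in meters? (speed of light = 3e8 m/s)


tof = 1329 ns = 1.329e-06 s
dist = c * tof / 2
= 3e8 * 1.329e-06 / 2
= 199.35 m


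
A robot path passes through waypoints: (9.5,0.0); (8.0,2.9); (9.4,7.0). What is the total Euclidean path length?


Segment lengths:
  seg1 = sqrt((-1.5)^2 + (2.9)^2) = 3.265
  seg2 = sqrt((1.4)^2 + (4.1)^2) = 4.3324
Total = 7.5974


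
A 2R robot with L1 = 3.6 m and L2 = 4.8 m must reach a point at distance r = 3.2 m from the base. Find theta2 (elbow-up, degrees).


cos(theta2) = (r^2 - L1^2 - L2^2) / (2*L1*L2)
cos(theta2) = (10.24 - 12.96 - 23.04) / 34.56
cos(theta2) = -0.74537
theta2 = 138.1909 degrees


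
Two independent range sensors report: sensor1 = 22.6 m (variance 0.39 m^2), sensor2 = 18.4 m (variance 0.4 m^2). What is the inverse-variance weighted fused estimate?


w1 = (1/var1) / (1/var1 + 1/var2)
   = 2.5641 / (2.5641 + 2.5) = 0.5063
w2 = 1 - w1 = 0.4937
fused = w1*s1 + w2*s2 = 11.443 + 9.0835
= 20.5266 m


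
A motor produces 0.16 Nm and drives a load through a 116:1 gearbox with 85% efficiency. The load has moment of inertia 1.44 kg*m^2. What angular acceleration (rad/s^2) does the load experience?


tau_out = tau_motor * N * eta
= 0.16 * 116 * 0.85 = 15.776 Nm
alpha = tau_out / I = 15.776 / 1.44
= 10.9556 rad/s^2


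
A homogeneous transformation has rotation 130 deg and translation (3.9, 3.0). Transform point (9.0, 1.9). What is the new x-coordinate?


x' = cos(theta)*px - sin(theta)*py + tx
= -0.6428*9.0 - 0.766*1.9 + 3.9
= -3.3406


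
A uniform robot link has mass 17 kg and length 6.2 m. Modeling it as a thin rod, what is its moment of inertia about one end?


I = (1/3) * m * L^2
= (1/3) * 17 * 6.2^2
= 0.333333 * 17 * 38.44
= 217.8267 kg*m^2


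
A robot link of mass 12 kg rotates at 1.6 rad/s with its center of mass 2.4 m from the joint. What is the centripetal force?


F = m * omega^2 * r
= 12 * 1.6^2 * 2.4
= 12 * 2.56 * 2.4
= 73.728 N


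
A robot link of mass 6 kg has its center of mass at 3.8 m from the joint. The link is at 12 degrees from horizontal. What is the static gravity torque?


tau = m*g*L*cos(angle)
= 6 * 9.81 * 3.8 * cos(12 deg)
= 6 * 9.81 * 3.8 * 0.9781
= 218.7803 Nm


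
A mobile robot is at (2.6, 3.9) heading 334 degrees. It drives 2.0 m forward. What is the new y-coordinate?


y_new = y0 + d*sin(theta)
= 3.9 + 2.0*sin(334)
= 3.9 + -0.8767
= 3.0233


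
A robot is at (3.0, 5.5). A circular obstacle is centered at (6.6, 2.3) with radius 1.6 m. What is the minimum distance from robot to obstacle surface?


center_dist = sqrt((3.0-6.6)^2 + (5.5-2.3)^2)
= sqrt(12.96 + 10.24)
= 4.8166
min_dist = center_dist - radius = 4.8166 - 1.6 = 3.2166 m


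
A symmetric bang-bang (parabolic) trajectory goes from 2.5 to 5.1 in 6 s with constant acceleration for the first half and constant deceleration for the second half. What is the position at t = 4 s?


Symmetric rest-to-rest: each phase covers (pf-p0)/2 in time T/2. 0.5*a*(T/2)^2 = (pf-p0)/2 => a = 4*(pf-p0)/T^2
a = 4*(5.1-2.5)/6^2 = 0.2889
t = 4 is in the deceleration phase (t > T/2).
p = pf - 0.5*a*(T-t)^2 = 5.1 - 0.5*0.2889*2^2
= 4.5222


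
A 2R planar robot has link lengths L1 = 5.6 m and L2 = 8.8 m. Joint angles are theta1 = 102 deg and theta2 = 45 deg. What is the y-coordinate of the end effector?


Convert angles to radians: theta1 = 1.7802, theta2 = 0.7854
y = L1*sin(theta1) + L2*sin(theta1+theta2)
y = 5.4776 + 4.7928
y = 10.2705


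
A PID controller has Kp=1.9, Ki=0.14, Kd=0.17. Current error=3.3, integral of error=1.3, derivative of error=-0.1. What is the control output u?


u = Kp*e + Ki*int(e) + Kd*de/dt
= 1.9*3.3 + 0.14*1.3 + 0.17*(-0.1)
= 6.27 + 0.182 + -0.017
= 6.435


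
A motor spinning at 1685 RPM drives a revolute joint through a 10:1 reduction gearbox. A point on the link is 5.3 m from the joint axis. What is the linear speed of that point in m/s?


omega_motor = 1685 * 2*pi/60 = 176.4528 rad/s
omega_joint = omega_motor / 10 = 17.6453 rad/s
v = omega_joint * r = 17.6453 * 5.3
= 93.52 m/s


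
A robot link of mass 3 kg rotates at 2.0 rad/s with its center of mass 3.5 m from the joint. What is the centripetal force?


F = m * omega^2 * r
= 3 * 2.0^2 * 3.5
= 3 * 4.0 * 3.5
= 42.0 N


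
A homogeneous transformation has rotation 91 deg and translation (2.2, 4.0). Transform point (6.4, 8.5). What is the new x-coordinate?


x' = cos(theta)*px - sin(theta)*py + tx
= -0.0175*6.4 - 0.9998*8.5 + 2.2
= -6.4104


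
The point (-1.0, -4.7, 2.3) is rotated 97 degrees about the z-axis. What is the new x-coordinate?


Rotation about z-axis: x' = x*cos(theta) - y*sin(theta)
= -1.0 * -0.1219 - -4.7 * 0.9925
= 4.7868


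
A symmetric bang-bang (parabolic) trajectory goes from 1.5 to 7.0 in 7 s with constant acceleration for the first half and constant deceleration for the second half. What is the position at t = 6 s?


Symmetric rest-to-rest: each phase covers (pf-p0)/2 in time T/2. 0.5*a*(T/2)^2 = (pf-p0)/2 => a = 4*(pf-p0)/T^2
a = 4*(7.0-1.5)/7^2 = 0.449
t = 6 is in the deceleration phase (t > T/2).
p = pf - 0.5*a*(T-t)^2 = 7.0 - 0.5*0.449*1^2
= 6.7755


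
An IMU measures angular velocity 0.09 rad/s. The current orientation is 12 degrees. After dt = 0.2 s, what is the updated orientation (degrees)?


delta_theta = w * dt = 0.09 * 0.2 = 0.018 rad
= 1.0313 deg
theta_new = 12 + 1.0313 = 13.0313 deg


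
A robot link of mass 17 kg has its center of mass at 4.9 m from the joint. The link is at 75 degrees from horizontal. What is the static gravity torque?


tau = m*g*L*cos(angle)
= 17 * 9.81 * 4.9 * cos(75 deg)
= 17 * 9.81 * 4.9 * 0.2588
= 211.4999 Nm


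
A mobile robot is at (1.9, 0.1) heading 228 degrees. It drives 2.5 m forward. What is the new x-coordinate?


x_new = x0 + d*cos(theta)
= 1.9 + 2.5*cos(228)
= 1.9 + -1.6728
= 0.2272


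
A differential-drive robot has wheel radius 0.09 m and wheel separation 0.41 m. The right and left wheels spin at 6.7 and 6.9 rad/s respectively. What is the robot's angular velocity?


vR = r*wR = 0.09*6.7 = 0.603 m/s
vL = r*wL = 0.09*6.9 = 0.621 m/s
v = (vR+vL)/2 = 0.612 m/s
omega = (vR-vL)/L = -0.0439 rad/s
angular velocity = -0.0439 rad/s


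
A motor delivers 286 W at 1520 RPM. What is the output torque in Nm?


omega = 1520 * 2*pi/60 = 159.174 rad/s
tau = P / omega = 286 / 159.174
= 1.7968 Nm


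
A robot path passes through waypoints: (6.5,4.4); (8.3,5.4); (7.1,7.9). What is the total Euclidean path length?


Segment lengths:
  seg1 = sqrt((1.8)^2 + (1.0)^2) = 2.0591
  seg2 = sqrt((-1.2)^2 + (2.5)^2) = 2.7731
Total = 4.8322


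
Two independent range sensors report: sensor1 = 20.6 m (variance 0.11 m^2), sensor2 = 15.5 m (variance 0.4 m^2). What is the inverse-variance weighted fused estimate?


w1 = (1/var1) / (1/var1 + 1/var2)
   = 9.0909 / (9.0909 + 2.5) = 0.7843
w2 = 1 - w1 = 0.2157
fused = w1*s1 + w2*s2 = 16.1569 + 3.3431
= 19.5 m


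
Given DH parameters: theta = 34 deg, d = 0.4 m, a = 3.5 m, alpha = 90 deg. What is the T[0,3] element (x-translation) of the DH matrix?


T[0,3] = a * cos(theta)
= 3.5 * cos(34 deg)
= 3.5 * 0.829
= 2.9016


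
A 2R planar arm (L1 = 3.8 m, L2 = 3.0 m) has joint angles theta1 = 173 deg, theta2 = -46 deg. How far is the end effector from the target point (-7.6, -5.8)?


End effector via forward kinematics:
x = L1*cos(t1) + L2*cos(t1+t2) = -5.5771
y = L1*sin(t1) + L2*sin(t1+t2) = 2.859
Distance to target:
d = sqrt((-7.6 - -5.5771)^2 + (-5.8 - 2.859)^2)
= sqrt(4.092 + 74.9785)
= 8.8922 m


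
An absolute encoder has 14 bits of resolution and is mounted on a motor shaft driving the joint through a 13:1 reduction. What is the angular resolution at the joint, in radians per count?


counts = 2^14 = 16384
effective counts at joint = 16384 * 13 = 212992
resolution = 2*pi / 212992
= 2.9500e-05 rad/count


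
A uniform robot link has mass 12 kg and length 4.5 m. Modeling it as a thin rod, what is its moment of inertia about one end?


I = (1/3) * m * L^2
= (1/3) * 12 * 4.5^2
= 0.333333 * 12 * 20.25
= 81.0 kg*m^2


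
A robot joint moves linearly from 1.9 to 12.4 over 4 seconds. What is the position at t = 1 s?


s = t/T = 1/4 = 0.25
p(t) = p0 + (pf-p0)*s
= 1.9 + (12.4 - 1.9) * 0.25
= 4.525


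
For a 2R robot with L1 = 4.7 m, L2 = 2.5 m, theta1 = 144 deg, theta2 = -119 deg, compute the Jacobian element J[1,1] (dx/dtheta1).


J[1,1] = -L1*sin(t1) - L2*sin(t1+t2)
= -4.7*sin(144) - 2.5*sin(25)
= -3.8191


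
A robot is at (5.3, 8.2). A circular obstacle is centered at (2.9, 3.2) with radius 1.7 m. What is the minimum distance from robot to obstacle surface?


center_dist = sqrt((5.3-2.9)^2 + (8.2-3.2)^2)
= sqrt(5.76 + 25.0)
= 5.5462
min_dist = center_dist - radius = 5.5462 - 1.7 = 3.8462 m


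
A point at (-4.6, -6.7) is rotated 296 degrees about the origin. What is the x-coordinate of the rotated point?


x' = x*cos(theta) - y*sin(theta)
cos(296 deg) = 0.4384, sin(296 deg) = -0.8988
x' = -4.6 * 0.4384 - -6.7 * -0.8988
= -2.0165 - 6.0219
= -8.0384


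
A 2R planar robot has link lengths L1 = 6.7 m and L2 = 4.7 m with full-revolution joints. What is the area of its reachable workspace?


r_max = L1 + L2 = 11.4 m
r_min = |L1 - L2| = 2.0 m
Area = pi*(r_max^2 - r_min^2)
= pi*(129.96 - 4.0)
= pi * 125.96
= 395.715 m^2


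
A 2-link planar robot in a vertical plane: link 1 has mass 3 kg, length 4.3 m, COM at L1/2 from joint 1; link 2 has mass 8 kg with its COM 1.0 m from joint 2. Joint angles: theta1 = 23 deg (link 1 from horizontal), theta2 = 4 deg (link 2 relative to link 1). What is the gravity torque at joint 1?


Horizontal distance from joint 1 to link-1 COM:
  x_c1 = (L1/2)*cos(t1) = 2.15 * 0.9205 = 1.9791 m
Horizontal distance from joint 1 to link-2 COM:
  x_c2 = L1*cos(t1) + Lc2*cos(t1+t2)
       = 4.3*0.9205 + 1.0*0.891 = 4.8492 m
tau1 = m1*g*x_c1 + m2*g*x_c2
     = 3*9.81*1.9791 + 8*9.81*4.8492
     = 58.2445 + 380.5634
     = 438.8079 Nm


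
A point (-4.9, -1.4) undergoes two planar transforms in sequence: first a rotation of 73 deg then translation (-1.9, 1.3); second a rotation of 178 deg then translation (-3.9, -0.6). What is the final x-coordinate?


After transform 1:
x1 = cos(73)*-4.9 - sin(73)*-1.4 + -1.9 = -1.9938
y1 = sin(73)*-4.9 + cos(73)*-1.4 + 1.3 = -3.7952
After transform 2:
x2 = cos(178)*-1.9938 - sin(178)*-3.7952 + -3.9
= -1.775


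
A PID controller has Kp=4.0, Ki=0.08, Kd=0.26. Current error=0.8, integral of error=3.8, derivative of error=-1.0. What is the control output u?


u = Kp*e + Ki*int(e) + Kd*de/dt
= 4.0*0.8 + 0.08*3.8 + 0.26*(-1.0)
= 3.2 + 0.304 + -0.26
= 3.244


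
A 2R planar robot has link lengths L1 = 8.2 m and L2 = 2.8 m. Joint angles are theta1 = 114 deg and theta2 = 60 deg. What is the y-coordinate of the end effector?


Convert angles to radians: theta1 = 1.9897, theta2 = 1.0472
y = L1*sin(theta1) + L2*sin(theta1+theta2)
y = 7.4911 + 0.2927
y = 7.7838


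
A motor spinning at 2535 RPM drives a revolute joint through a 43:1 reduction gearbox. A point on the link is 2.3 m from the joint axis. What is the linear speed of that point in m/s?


omega_motor = 2535 * 2*pi/60 = 265.4646 rad/s
omega_joint = omega_motor / 43 = 6.1736 rad/s
v = omega_joint * r = 6.1736 * 2.3
= 14.1993 m/s


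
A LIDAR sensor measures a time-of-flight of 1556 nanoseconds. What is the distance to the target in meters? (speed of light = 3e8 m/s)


tof = 1556 ns = 1.556e-06 s
dist = c * tof / 2
= 3e8 * 1.556e-06 / 2
= 233.4 m


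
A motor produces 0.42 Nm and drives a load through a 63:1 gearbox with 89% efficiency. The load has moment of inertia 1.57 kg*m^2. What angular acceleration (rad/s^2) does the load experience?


tau_out = tau_motor * N * eta
= 0.42 * 63 * 0.89 = 23.5494 Nm
alpha = tau_out / I = 23.5494 / 1.57
= 14.9996 rad/s^2


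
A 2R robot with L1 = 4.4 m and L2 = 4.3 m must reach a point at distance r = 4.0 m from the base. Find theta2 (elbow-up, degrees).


cos(theta2) = (r^2 - L1^2 - L2^2) / (2*L1*L2)
cos(theta2) = (16.0 - 19.36 - 18.49) / 37.84
cos(theta2) = -0.577431
theta2 = 125.2701 degrees


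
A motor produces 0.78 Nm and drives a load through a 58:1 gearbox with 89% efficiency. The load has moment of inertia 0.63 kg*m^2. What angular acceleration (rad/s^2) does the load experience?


tau_out = tau_motor * N * eta
= 0.78 * 58 * 0.89 = 40.2636 Nm
alpha = tau_out / I = 40.2636 / 0.63
= 63.9105 rad/s^2


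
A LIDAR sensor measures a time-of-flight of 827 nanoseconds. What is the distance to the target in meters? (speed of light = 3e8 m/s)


tof = 827 ns = 8.27e-07 s
dist = c * tof / 2
= 3e8 * 8.27e-07 / 2
= 124.05 m


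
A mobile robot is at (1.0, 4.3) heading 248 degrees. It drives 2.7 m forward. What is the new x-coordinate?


x_new = x0 + d*cos(theta)
= 1.0 + 2.7*cos(248)
= 1.0 + -1.0114
= -0.0114


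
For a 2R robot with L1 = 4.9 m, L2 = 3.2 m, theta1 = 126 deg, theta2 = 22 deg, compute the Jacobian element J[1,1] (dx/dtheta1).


J[1,1] = -L1*sin(t1) - L2*sin(t1+t2)
= -4.9*sin(126) - 3.2*sin(148)
= -5.6599


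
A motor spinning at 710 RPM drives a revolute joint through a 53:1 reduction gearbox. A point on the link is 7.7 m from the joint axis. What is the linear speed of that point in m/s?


omega_motor = 710 * 2*pi/60 = 74.351 rad/s
omega_joint = omega_motor / 53 = 1.4028 rad/s
v = omega_joint * r = 1.4028 * 7.7
= 10.8019 m/s


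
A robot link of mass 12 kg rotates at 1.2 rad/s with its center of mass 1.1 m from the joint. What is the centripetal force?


F = m * omega^2 * r
= 12 * 1.2^2 * 1.1
= 12 * 1.44 * 1.1
= 19.008 N


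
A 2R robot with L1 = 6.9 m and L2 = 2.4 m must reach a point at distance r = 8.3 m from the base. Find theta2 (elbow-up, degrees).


cos(theta2) = (r^2 - L1^2 - L2^2) / (2*L1*L2)
cos(theta2) = (68.89 - 47.61 - 5.76) / 33.12
cos(theta2) = 0.468599
theta2 = 62.0566 degrees


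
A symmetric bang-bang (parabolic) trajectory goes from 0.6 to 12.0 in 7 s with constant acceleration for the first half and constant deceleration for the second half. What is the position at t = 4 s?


Symmetric rest-to-rest: each phase covers (pf-p0)/2 in time T/2. 0.5*a*(T/2)^2 = (pf-p0)/2 => a = 4*(pf-p0)/T^2
a = 4*(12.0-0.6)/7^2 = 0.9306
t = 4 is in the deceleration phase (t > T/2).
p = pf - 0.5*a*(T-t)^2 = 12.0 - 0.5*0.9306*3^2
= 7.8122


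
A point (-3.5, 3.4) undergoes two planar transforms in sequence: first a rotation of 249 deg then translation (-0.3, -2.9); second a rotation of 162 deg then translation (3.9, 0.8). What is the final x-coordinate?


After transform 1:
x1 = cos(249)*-3.5 - sin(249)*3.4 + -0.3 = 4.1285
y1 = sin(249)*-3.5 + cos(249)*3.4 + -2.9 = -0.8509
After transform 2:
x2 = cos(162)*4.1285 - sin(162)*-0.8509 + 3.9
= 0.2365


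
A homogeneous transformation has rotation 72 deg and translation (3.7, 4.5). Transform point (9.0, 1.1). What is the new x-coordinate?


x' = cos(theta)*px - sin(theta)*py + tx
= 0.309*9.0 - 0.9511*1.1 + 3.7
= 5.435


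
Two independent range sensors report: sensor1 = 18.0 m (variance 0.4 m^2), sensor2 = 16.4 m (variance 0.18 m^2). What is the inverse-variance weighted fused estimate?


w1 = (1/var1) / (1/var1 + 1/var2)
   = 2.5 / (2.5 + 5.5556) = 0.3103
w2 = 1 - w1 = 0.6897
fused = w1*s1 + w2*s2 = 5.5862 + 11.3103
= 16.8966 m


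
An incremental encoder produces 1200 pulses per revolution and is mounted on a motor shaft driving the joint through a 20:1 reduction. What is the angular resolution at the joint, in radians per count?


counts per rev = 1200
effective counts at joint = 1200 * 20 = 24000
resolution = 2*pi / 24000
= 2.6180e-04 rad/count


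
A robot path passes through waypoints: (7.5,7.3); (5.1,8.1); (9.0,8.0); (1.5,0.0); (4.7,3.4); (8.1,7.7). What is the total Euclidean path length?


Segment lengths:
  seg1 = sqrt((-2.4)^2 + (0.8)^2) = 2.5298
  seg2 = sqrt((3.9)^2 + (-0.1)^2) = 3.9013
  seg3 = sqrt((-7.5)^2 + (-8.0)^2) = 10.9659
  seg4 = sqrt((3.2)^2 + (3.4)^2) = 4.669
  seg5 = sqrt((3.4)^2 + (4.3)^2) = 5.4818
Total = 27.5478


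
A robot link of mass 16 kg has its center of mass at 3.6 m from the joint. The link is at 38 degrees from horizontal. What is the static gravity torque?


tau = m*g*L*cos(angle)
= 16 * 9.81 * 3.6 * cos(38 deg)
= 16 * 9.81 * 3.6 * 0.788
= 445.2702 Nm


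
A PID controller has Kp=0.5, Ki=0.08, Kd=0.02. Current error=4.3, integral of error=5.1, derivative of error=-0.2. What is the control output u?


u = Kp*e + Ki*int(e) + Kd*de/dt
= 0.5*4.3 + 0.08*5.1 + 0.02*(-0.2)
= 2.15 + 0.408 + -0.004
= 2.554


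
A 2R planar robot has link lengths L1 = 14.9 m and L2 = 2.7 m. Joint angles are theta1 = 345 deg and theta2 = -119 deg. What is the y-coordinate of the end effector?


Convert angles to radians: theta1 = 6.0214, theta2 = -2.0769
y = L1*sin(theta1) + L2*sin(theta1+theta2)
y = -3.8564 + -1.9422
y = -5.7986


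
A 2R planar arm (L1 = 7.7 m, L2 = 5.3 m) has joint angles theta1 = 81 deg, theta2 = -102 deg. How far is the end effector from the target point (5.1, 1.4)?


End effector via forward kinematics:
x = L1*cos(t1) + L2*cos(t1+t2) = 6.1525
y = L1*sin(t1) + L2*sin(t1+t2) = 5.7059
Distance to target:
d = sqrt((5.1 - 6.1525)^2 + (1.4 - 5.7059)^2)
= sqrt(1.1078 + 18.5403)
= 4.4326 m


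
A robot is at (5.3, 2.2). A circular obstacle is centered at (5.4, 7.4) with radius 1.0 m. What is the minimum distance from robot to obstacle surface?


center_dist = sqrt((5.3-5.4)^2 + (2.2-7.4)^2)
= sqrt(0.01 + 27.04)
= 5.201
min_dist = center_dist - radius = 5.201 - 1.0 = 4.201 m


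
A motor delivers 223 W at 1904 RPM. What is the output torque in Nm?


omega = 1904 * 2*pi/60 = 199.3864 rad/s
tau = P / omega = 223 / 199.3864
= 1.1184 Nm


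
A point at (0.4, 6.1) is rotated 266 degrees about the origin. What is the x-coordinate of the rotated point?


x' = x*cos(theta) - y*sin(theta)
cos(266 deg) = -0.0698, sin(266 deg) = -0.9976
x' = 0.4 * -0.0698 - 6.1 * -0.9976
= -0.0279 - -6.0851
= 6.0572


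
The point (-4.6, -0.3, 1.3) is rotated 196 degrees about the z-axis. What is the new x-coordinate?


Rotation about z-axis: x' = x*cos(theta) - y*sin(theta)
= -4.6 * -0.9613 - -0.3 * -0.2756
= 4.3391


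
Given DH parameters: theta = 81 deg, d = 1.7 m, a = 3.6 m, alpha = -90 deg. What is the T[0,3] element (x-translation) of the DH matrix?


T[0,3] = a * cos(theta)
= 3.6 * cos(81 deg)
= 3.6 * 0.1564
= 0.5632


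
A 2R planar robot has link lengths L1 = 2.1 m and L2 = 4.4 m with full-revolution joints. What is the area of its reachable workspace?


r_max = L1 + L2 = 6.5 m
r_min = |L1 - L2| = 2.3 m
Area = pi*(r_max^2 - r_min^2)
= pi*(42.25 - 5.29)
= pi * 36.96
= 116.1133 m^2


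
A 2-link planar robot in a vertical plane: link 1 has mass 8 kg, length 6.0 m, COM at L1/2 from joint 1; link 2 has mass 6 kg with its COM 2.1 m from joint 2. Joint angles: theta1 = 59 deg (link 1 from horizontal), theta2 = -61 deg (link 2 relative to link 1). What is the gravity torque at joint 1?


Horizontal distance from joint 1 to link-1 COM:
  x_c1 = (L1/2)*cos(t1) = 3.0 * 0.515 = 1.5451 m
Horizontal distance from joint 1 to link-2 COM:
  x_c2 = L1*cos(t1) + Lc2*cos(t1+t2)
       = 6.0*0.515 + 2.1*0.9994 = 5.1889 m
tau1 = m1*g*x_c1 + m2*g*x_c2
     = 8*9.81*1.5451 + 6*9.81*5.1889
     = 121.2606 + 305.4215
     = 426.6821 Nm


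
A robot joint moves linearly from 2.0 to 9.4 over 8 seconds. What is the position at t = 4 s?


s = t/T = 4/8 = 0.5
p(t) = p0 + (pf-p0)*s
= 2.0 + (9.4 - 2.0) * 0.5
= 5.7


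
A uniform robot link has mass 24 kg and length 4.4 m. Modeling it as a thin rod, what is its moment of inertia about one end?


I = (1/3) * m * L^2
= (1/3) * 24 * 4.4^2
= 0.333333 * 24 * 19.36
= 154.88 kg*m^2


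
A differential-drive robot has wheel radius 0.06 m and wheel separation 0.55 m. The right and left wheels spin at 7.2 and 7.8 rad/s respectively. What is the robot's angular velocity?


vR = r*wR = 0.06*7.2 = 0.432 m/s
vL = r*wL = 0.06*7.8 = 0.468 m/s
v = (vR+vL)/2 = 0.45 m/s
omega = (vR-vL)/L = -0.0655 rad/s
angular velocity = -0.0655 rad/s


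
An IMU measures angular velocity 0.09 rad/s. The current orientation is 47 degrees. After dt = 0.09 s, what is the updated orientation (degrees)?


delta_theta = w * dt = 0.09 * 0.09 = 0.0081 rad
= 0.4641 deg
theta_new = 47 + 0.4641 = 47.4641 deg


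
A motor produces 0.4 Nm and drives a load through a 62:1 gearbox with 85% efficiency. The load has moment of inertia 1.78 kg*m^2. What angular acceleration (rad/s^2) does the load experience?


tau_out = tau_motor * N * eta
= 0.4 * 62 * 0.85 = 21.08 Nm
alpha = tau_out / I = 21.08 / 1.78
= 11.8427 rad/s^2


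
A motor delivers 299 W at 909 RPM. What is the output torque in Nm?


omega = 909 * 2*pi/60 = 95.1903 rad/s
tau = P / omega = 299 / 95.1903
= 3.1411 Nm


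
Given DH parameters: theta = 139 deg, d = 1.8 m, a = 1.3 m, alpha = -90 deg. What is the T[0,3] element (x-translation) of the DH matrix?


T[0,3] = a * cos(theta)
= 1.3 * cos(139 deg)
= 1.3 * -0.7547
= -0.9811


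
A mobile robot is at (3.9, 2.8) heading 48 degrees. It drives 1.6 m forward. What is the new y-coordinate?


y_new = y0 + d*sin(theta)
= 2.8 + 1.6*sin(48)
= 2.8 + 1.189
= 3.989


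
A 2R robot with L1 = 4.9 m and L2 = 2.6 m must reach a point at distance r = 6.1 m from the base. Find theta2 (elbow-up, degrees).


cos(theta2) = (r^2 - L1^2 - L2^2) / (2*L1*L2)
cos(theta2) = (37.21 - 24.01 - 6.76) / 25.48
cos(theta2) = 0.252747
theta2 = 75.3599 degrees


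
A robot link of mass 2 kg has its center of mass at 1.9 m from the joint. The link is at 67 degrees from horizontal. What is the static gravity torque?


tau = m*g*L*cos(angle)
= 2 * 9.81 * 1.9 * cos(67 deg)
= 2 * 9.81 * 1.9 * 0.3907
= 14.5657 Nm


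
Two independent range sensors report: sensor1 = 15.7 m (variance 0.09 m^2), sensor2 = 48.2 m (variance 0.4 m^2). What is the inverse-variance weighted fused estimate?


w1 = (1/var1) / (1/var1 + 1/var2)
   = 11.1111 / (11.1111 + 2.5) = 0.8163
w2 = 1 - w1 = 0.1837
fused = w1*s1 + w2*s2 = 12.8163 + 8.8531
= 21.6694 m


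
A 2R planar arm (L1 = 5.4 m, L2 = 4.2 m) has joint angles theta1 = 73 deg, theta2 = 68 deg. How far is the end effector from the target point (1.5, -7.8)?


End effector via forward kinematics:
x = L1*cos(t1) + L2*cos(t1+t2) = -1.6852
y = L1*sin(t1) + L2*sin(t1+t2) = 7.8072
Distance to target:
d = sqrt((1.5 - -1.6852)^2 + (-7.8 - 7.8072)^2)
= sqrt(10.1455 + 243.5844)
= 15.9289 m


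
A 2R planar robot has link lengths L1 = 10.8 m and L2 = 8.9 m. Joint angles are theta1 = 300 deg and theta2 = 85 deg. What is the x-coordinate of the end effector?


Convert angles to radians: theta1 = 5.236, theta2 = 1.4835
x = L1*cos(theta1) + L2*cos(theta1+theta2)
x = 5.4 + 8.0661
x = 13.4661


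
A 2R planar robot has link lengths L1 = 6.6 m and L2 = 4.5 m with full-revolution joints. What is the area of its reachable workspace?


r_max = L1 + L2 = 11.1 m
r_min = |L1 - L2| = 2.1 m
Area = pi*(r_max^2 - r_min^2)
= pi*(123.21 - 4.41)
= pi * 118.8
= 373.2212 m^2


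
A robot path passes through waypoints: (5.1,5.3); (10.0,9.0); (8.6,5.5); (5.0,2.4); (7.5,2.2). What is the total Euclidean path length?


Segment lengths:
  seg1 = sqrt((4.9)^2 + (3.7)^2) = 6.14
  seg2 = sqrt((-1.4)^2 + (-3.5)^2) = 3.7696
  seg3 = sqrt((-3.6)^2 + (-3.1)^2) = 4.7508
  seg4 = sqrt((2.5)^2 + (-0.2)^2) = 2.508
Total = 17.1684


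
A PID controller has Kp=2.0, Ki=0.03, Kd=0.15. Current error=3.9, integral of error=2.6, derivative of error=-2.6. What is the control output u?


u = Kp*e + Ki*int(e) + Kd*de/dt
= 2.0*3.9 + 0.03*2.6 + 0.15*(-2.6)
= 7.8 + 0.078 + -0.39
= 7.488


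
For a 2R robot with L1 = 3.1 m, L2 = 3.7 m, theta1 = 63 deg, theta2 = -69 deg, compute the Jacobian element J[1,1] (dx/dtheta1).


J[1,1] = -L1*sin(t1) - L2*sin(t1+t2)
= -3.1*sin(63) - 3.7*sin(-6)
= -2.3754


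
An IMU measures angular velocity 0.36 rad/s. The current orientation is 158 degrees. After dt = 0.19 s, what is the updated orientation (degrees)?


delta_theta = w * dt = 0.36 * 0.19 = 0.0684 rad
= 3.919 deg
theta_new = 158 + 3.919 = 161.919 deg


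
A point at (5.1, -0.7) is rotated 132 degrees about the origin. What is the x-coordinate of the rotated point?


x' = x*cos(theta) - y*sin(theta)
cos(132 deg) = -0.6691, sin(132 deg) = 0.7431
x' = 5.1 * -0.6691 - -0.7 * 0.7431
= -3.4126 - -0.5202
= -2.8924


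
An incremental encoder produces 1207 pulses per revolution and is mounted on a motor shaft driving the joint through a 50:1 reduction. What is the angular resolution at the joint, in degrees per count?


counts per rev = 1207
effective counts at joint = 1207 * 50 = 60350
resolution = 360 / 60350
= 0.006 deg/count


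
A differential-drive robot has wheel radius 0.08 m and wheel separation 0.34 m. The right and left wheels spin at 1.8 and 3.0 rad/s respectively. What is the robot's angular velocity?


vR = r*wR = 0.08*1.8 = 0.144 m/s
vL = r*wL = 0.08*3.0 = 0.24 m/s
v = (vR+vL)/2 = 0.192 m/s
omega = (vR-vL)/L = -0.2824 rad/s
angular velocity = -0.2824 rad/s


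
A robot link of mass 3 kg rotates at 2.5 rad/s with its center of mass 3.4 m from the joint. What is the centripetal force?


F = m * omega^2 * r
= 3 * 2.5^2 * 3.4
= 3 * 6.25 * 3.4
= 63.75 N


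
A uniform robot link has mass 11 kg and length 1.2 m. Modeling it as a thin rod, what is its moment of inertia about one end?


I = (1/3) * m * L^2
= (1/3) * 11 * 1.2^2
= 0.333333 * 11 * 1.44
= 5.28 kg*m^2


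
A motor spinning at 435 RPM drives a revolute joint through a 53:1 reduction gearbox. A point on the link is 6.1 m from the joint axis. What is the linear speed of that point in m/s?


omega_motor = 435 * 2*pi/60 = 45.5531 rad/s
omega_joint = omega_motor / 53 = 0.8595 rad/s
v = omega_joint * r = 0.8595 * 6.1
= 5.2429 m/s


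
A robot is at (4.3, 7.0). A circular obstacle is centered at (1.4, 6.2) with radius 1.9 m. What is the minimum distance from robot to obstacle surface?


center_dist = sqrt((4.3-1.4)^2 + (7.0-6.2)^2)
= sqrt(8.41 + 0.64)
= 3.0083
min_dist = center_dist - radius = 3.0083 - 1.9 = 1.1083 m


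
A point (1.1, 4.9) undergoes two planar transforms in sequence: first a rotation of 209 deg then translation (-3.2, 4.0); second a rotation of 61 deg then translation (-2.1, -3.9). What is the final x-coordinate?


After transform 1:
x1 = cos(209)*1.1 - sin(209)*4.9 + -3.2 = -1.7865
y1 = sin(209)*1.1 + cos(209)*4.9 + 4.0 = -0.8189
After transform 2:
x2 = cos(61)*-1.7865 - sin(61)*-0.8189 + -2.1
= -2.2499


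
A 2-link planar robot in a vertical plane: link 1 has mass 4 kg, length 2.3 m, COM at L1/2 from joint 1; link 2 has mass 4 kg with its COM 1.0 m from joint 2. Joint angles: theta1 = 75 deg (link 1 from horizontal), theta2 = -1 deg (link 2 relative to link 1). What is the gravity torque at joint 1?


Horizontal distance from joint 1 to link-1 COM:
  x_c1 = (L1/2)*cos(t1) = 1.15 * 0.2588 = 0.2976 m
Horizontal distance from joint 1 to link-2 COM:
  x_c2 = L1*cos(t1) + Lc2*cos(t1+t2)
       = 2.3*0.2588 + 1.0*0.2756 = 0.8709 m
tau1 = m1*g*x_c1 + m2*g*x_c2
     = 4*9.81*0.2976 + 4*9.81*0.8709
     = 11.6795 + 34.1749
     = 45.8544 Nm


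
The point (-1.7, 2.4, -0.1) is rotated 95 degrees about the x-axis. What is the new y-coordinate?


Rotation about x-axis: y' = y*cos(theta) - z*sin(theta)
= 2.4 * -0.0872 - -0.1 * 0.9962
= -0.1096


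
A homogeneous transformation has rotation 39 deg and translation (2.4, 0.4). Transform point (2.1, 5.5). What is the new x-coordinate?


x' = cos(theta)*px - sin(theta)*py + tx
= 0.7771*2.1 - 0.6293*5.5 + 2.4
= 0.5707


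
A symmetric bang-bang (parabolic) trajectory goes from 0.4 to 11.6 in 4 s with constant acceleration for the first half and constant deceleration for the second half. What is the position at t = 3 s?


Symmetric rest-to-rest: each phase covers (pf-p0)/2 in time T/2. 0.5*a*(T/2)^2 = (pf-p0)/2 => a = 4*(pf-p0)/T^2
a = 4*(11.6-0.4)/4^2 = 2.8
t = 3 is in the deceleration phase (t > T/2).
p = pf - 0.5*a*(T-t)^2 = 11.6 - 0.5*2.8*1^2
= 10.2


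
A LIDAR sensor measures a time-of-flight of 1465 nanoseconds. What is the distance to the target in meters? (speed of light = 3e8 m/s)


tof = 1465 ns = 1.465e-06 s
dist = c * tof / 2
= 3e8 * 1.465e-06 / 2
= 219.75 m


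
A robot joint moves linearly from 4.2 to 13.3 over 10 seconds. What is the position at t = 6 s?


s = t/T = 6/10 = 0.6
p(t) = p0 + (pf-p0)*s
= 4.2 + (13.3 - 4.2) * 0.6
= 9.66


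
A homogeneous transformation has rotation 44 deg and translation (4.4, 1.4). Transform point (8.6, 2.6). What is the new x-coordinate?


x' = cos(theta)*px - sin(theta)*py + tx
= 0.7193*8.6 - 0.6947*2.6 + 4.4
= 8.7802


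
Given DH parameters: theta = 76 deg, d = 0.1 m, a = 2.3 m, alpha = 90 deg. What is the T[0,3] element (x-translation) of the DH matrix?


T[0,3] = a * cos(theta)
= 2.3 * cos(76 deg)
= 2.3 * 0.2419
= 0.5564


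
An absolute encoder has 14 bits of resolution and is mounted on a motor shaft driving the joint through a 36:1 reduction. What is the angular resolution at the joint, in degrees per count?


counts = 2^14 = 16384
effective counts at joint = 16384 * 36 = 589824
resolution = 360 / 589824
= 6.1035e-04 deg/count


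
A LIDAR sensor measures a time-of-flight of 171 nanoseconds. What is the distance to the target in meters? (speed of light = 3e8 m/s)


tof = 171 ns = 1.71e-07 s
dist = c * tof / 2
= 3e8 * 1.71e-07 / 2
= 25.65 m


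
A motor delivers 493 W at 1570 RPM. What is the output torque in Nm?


omega = 1570 * 2*pi/60 = 164.41 rad/s
tau = P / omega = 493 / 164.41
= 2.9986 Nm


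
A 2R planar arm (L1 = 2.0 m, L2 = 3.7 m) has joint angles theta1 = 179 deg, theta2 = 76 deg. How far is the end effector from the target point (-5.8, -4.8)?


End effector via forward kinematics:
x = L1*cos(t1) + L2*cos(t1+t2) = -2.9573
y = L1*sin(t1) + L2*sin(t1+t2) = -3.539
Distance to target:
d = sqrt((-5.8 - -2.9573)^2 + (-4.8 - -3.539)^2)
= sqrt(8.0808 + 1.5901)
= 3.1098 m


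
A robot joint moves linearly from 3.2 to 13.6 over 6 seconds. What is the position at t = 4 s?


s = t/T = 4/6 = 0.6667
p(t) = p0 + (pf-p0)*s
= 3.2 + (13.6 - 3.2) * 0.6667
= 10.1333


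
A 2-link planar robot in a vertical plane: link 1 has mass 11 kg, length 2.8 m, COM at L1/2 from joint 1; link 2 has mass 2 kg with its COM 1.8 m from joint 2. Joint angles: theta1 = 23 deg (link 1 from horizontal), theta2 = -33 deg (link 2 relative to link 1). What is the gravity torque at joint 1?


Horizontal distance from joint 1 to link-1 COM:
  x_c1 = (L1/2)*cos(t1) = 1.4 * 0.9205 = 1.2887 m
Horizontal distance from joint 1 to link-2 COM:
  x_c2 = L1*cos(t1) + Lc2*cos(t1+t2)
       = 2.8*0.9205 + 1.8*0.9848 = 4.3501 m
tau1 = m1*g*x_c1 + m2*g*x_c2
     = 11*9.81*1.2887 + 2*9.81*4.3501
     = 139.0644 + 85.3483
     = 224.4127 Nm


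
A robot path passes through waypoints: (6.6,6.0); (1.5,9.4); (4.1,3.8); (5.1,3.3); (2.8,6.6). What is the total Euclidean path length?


Segment lengths:
  seg1 = sqrt((-5.1)^2 + (3.4)^2) = 6.1294
  seg2 = sqrt((2.6)^2 + (-5.6)^2) = 6.1741
  seg3 = sqrt((1.0)^2 + (-0.5)^2) = 1.118
  seg4 = sqrt((-2.3)^2 + (3.3)^2) = 4.0224
Total = 17.444


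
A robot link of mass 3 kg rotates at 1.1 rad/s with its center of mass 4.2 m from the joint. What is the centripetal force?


F = m * omega^2 * r
= 3 * 1.1^2 * 4.2
= 3 * 1.21 * 4.2
= 15.246 N


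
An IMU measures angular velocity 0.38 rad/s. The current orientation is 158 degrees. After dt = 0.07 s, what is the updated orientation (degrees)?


delta_theta = w * dt = 0.38 * 0.07 = 0.0266 rad
= 1.5241 deg
theta_new = 158 + 1.5241 = 159.5241 deg


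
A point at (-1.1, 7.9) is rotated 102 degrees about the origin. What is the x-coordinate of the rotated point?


x' = x*cos(theta) - y*sin(theta)
cos(102 deg) = -0.2079, sin(102 deg) = 0.9781
x' = -1.1 * -0.2079 - 7.9 * 0.9781
= 0.2287 - 7.7274
= -7.4987


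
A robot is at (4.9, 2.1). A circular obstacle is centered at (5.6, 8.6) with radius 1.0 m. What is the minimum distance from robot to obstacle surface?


center_dist = sqrt((4.9-5.6)^2 + (2.1-8.6)^2)
= sqrt(0.49 + 42.25)
= 6.5376
min_dist = center_dist - radius = 6.5376 - 1.0 = 5.5376 m


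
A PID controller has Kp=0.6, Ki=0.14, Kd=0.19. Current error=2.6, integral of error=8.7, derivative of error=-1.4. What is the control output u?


u = Kp*e + Ki*int(e) + Kd*de/dt
= 0.6*2.6 + 0.14*8.7 + 0.19*(-1.4)
= 1.56 + 1.218 + -0.266
= 2.512


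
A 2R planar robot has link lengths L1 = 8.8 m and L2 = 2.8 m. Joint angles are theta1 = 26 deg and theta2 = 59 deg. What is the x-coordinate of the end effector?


Convert angles to radians: theta1 = 0.4538, theta2 = 1.0297
x = L1*cos(theta1) + L2*cos(theta1+theta2)
x = 7.9094 + 0.244
x = 8.1534


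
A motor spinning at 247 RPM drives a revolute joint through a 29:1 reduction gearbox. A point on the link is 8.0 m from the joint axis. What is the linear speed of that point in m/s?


omega_motor = 247 * 2*pi/60 = 25.8658 rad/s
omega_joint = omega_motor / 29 = 0.8919 rad/s
v = omega_joint * r = 0.8919 * 8.0
= 7.1354 m/s


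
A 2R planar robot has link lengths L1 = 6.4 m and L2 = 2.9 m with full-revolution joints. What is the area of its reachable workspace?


r_max = L1 + L2 = 9.3 m
r_min = |L1 - L2| = 3.5 m
Area = pi*(r_max^2 - r_min^2)
= pi*(86.49 - 12.25)
= pi * 74.24
= 233.2318 m^2


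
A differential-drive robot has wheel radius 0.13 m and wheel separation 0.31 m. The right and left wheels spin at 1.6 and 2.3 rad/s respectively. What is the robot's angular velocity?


vR = r*wR = 0.13*1.6 = 0.208 m/s
vL = r*wL = 0.13*2.3 = 0.299 m/s
v = (vR+vL)/2 = 0.2535 m/s
omega = (vR-vL)/L = -0.2935 rad/s
angular velocity = -0.2935 rad/s


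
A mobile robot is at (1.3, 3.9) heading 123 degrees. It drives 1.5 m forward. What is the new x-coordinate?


x_new = x0 + d*cos(theta)
= 1.3 + 1.5*cos(123)
= 1.3 + -0.817
= 0.483


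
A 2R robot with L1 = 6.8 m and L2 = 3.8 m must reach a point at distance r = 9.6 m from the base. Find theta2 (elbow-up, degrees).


cos(theta2) = (r^2 - L1^2 - L2^2) / (2*L1*L2)
cos(theta2) = (92.16 - 46.24 - 14.44) / 51.68
cos(theta2) = 0.609133
theta2 = 52.4732 degrees


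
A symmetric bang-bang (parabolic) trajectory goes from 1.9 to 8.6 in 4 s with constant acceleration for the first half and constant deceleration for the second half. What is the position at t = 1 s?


Symmetric rest-to-rest: each phase covers (pf-p0)/2 in time T/2. 0.5*a*(T/2)^2 = (pf-p0)/2 => a = 4*(pf-p0)/T^2
a = 4*(8.6-1.9)/4^2 = 1.675
t = 1 is in the acceleration phase (t <= T/2).
p = p0 + 0.5*a*t^2 = 1.9 + 0.5*1.675*1^2
= 2.7375
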